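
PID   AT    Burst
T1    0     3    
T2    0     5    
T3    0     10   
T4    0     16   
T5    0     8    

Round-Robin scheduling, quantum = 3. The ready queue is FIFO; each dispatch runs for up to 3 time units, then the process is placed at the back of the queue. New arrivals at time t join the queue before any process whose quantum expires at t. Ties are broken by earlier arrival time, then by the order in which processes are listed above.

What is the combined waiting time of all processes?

Timeline: | T1 0-3 | T2 3-6 | T3 6-9 | T4 9-12 | T5 12-15 | T2 15-17 | T3 17-20 | T4 20-23 | T5 23-26 | T3 26-29 | T4 29-32 | T5 32-34 | T3 34-35 | T4 35-42 |
Completion: T1=3  T2=17  T3=35  T4=42  T5=34
Turnaround (C−A): T1=3  T2=17  T3=35  T4=42  T5=34
Waiting = turnaround − burst: T1=0, T2=12, T3=25, T4=26, T5=26
Total waiting = 0 + 12 + 25 + 26 + 26 = 89

89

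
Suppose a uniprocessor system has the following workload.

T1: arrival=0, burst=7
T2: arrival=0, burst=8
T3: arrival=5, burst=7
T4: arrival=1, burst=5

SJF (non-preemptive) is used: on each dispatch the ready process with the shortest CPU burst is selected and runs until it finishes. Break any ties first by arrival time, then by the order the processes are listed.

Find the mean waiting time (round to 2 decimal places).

Schedule: | T1 0-7 | T4 7-12 | T3 12-19 | T2 19-27 |
Completion: T1=7  T2=27  T3=19  T4=12
Turnaround (C−A): T1=7  T2=27  T3=14  T4=11
Waiting times: T1=0, T2=19, T3=7, T4=6
Average waiting = (0+19+7+6) / 4 = 32/4 = 8.00

8.00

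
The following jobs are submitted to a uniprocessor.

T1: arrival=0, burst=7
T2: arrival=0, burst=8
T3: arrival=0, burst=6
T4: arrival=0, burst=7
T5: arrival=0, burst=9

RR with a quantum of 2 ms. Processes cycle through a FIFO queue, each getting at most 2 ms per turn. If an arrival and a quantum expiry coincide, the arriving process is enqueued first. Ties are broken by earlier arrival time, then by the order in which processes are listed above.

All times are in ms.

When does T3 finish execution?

26

Schedule: | T1 0-2 | T2 2-4 | T3 4-6 | T4 6-8 | T5 8-10 | T1 10-12 | T2 12-14 | T3 14-16 | T4 16-18 | T5 18-20 | T1 20-22 | T2 22-24 | T3 24-26 | T4 26-28 | T5 28-30 | T1 30-31 | T2 31-33 | T4 33-34 | T5 34-37 |
Completion: T1=31  T2=33  T3=26  T4=34  T5=37
Turnaround (C−A): T1=31  T2=33  T3=26  T4=34  T5=37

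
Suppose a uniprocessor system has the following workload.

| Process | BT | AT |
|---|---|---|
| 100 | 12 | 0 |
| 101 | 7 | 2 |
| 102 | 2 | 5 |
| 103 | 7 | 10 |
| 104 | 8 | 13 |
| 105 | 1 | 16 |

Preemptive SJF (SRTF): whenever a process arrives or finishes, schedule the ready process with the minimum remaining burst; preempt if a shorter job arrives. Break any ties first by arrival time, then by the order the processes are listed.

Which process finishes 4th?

103

Timeline: | 100 0-2 | 101 2-5 | 102 5-7 | 101 7-11 | 103 11-16 | 105 16-17 | 103 17-19 | 104 19-27 | 100 27-37 |
Completion: 100=37  101=11  102=7  103=19  104=27  105=17
Turnaround (C−A): 100=37  101=9  102=2  103=9  104=14  105=1
Finish order: 102 → 101 → 105 → 103 → 104 → 100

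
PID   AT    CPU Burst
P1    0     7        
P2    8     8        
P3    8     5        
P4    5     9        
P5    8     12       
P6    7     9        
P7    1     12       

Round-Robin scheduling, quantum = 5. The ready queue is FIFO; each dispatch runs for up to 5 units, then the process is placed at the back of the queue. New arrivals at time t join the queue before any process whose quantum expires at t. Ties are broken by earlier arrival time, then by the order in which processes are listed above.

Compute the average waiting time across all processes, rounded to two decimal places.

Schedule: | P1 0-5 | P7 5-10 | P4 10-15 | P1 15-17 | P6 17-22 | P2 22-27 | P3 27-32 | P5 32-37 | P7 37-42 | P4 42-46 | P6 46-50 | P2 50-53 | P5 53-58 | P7 58-60 | P5 60-62 |
Completion: P1=17  P2=53  P3=32  P4=46  P5=62  P6=50  P7=60
Waiting times: P1=10, P2=37, P3=19, P4=32, P5=42, P6=34, P7=47
Average waiting = (10+37+19+32+42+34+47) / 7 = 221/7 = 31.57

31.57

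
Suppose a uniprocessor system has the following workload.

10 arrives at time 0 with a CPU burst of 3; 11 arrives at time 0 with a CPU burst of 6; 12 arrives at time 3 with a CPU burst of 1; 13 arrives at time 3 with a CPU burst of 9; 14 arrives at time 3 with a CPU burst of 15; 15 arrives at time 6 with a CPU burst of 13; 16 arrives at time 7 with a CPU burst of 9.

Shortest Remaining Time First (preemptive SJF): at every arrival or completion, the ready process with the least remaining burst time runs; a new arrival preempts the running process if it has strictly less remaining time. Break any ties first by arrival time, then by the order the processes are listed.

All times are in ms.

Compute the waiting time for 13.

7

Timeline: | 10 0-3 | 12 3-4 | 11 4-10 | 13 10-19 | 16 19-28 | 15 28-41 | 14 41-56 |
Completion: 10=3  11=10  12=4  13=19  14=56  15=41  16=28
Turnaround (C−A): 10=3  11=10  12=1  13=16  14=53  15=35  16=21
Waiting(13) = turnaround − burst = 16 − 9 = 7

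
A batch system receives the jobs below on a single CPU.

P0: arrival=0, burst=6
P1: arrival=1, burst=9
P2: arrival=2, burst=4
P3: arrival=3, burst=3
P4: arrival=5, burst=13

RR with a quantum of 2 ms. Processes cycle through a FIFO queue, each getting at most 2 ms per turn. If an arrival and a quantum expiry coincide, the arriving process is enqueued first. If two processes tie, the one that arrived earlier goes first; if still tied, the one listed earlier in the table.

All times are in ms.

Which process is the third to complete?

P3

Gantt: | P0 0-2 | P1 2-4 | P2 4-6 | P0 6-8 | P3 8-10 | P1 10-12 | P4 12-14 | P2 14-16 | P0 16-18 | P3 18-19 | P1 19-21 | P4 21-23 | P1 23-25 | P4 25-27 | P1 27-28 | P4 28-35 |
Completion: P0=18  P1=28  P2=16  P3=19  P4=35
Turnaround (C−A): P0=18  P1=27  P2=14  P3=16  P4=30
Finish order: P2 → P0 → P3 → P1 → P4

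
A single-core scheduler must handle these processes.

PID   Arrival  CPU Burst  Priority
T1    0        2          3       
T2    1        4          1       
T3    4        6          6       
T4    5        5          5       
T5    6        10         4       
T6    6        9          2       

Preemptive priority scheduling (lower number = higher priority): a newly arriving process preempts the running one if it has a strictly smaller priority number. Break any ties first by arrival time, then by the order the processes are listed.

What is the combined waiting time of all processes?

59

Timeline: | T1 0-1 | T2 1-5 | T1 5-6 | T6 6-15 | T5 15-25 | T4 25-30 | T3 30-36 |
Completion: T1=6  T2=5  T3=36  T4=30  T5=25  T6=15
Waiting = turnaround − burst: T1=4, T2=0, T3=26, T4=20, T5=9, T6=0
Total waiting = 4 + 0 + 26 + 20 + 9 + 0 = 59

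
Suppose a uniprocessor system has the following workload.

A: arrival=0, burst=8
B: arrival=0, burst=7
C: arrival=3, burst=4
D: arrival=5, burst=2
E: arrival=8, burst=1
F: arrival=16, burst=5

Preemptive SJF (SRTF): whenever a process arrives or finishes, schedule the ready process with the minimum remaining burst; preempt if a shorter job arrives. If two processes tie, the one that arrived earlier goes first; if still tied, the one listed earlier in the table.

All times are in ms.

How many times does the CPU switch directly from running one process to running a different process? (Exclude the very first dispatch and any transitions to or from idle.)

Timeline: | B 0-7 | D 7-9 | E 9-10 | C 10-14 | A 14-16 | F 16-21 | A 21-27 |
Completion: A=27  B=7  C=14  D=9  E=10  F=21

6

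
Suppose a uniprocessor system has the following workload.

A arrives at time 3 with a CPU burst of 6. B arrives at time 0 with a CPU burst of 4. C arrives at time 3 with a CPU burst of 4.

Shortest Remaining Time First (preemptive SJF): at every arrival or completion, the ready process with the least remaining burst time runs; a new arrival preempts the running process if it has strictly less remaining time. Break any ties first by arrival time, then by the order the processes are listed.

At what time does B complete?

Schedule: | B 0-4 | C 4-8 | A 8-14 |
Completion: A=14  B=4  C=8

4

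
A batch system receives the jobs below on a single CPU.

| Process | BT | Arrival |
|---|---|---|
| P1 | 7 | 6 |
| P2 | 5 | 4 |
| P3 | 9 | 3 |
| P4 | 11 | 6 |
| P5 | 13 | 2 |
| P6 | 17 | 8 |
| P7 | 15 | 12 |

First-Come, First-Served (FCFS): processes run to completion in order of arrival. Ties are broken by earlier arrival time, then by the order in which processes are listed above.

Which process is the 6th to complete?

P6

Gantt: | idle 0-2 | P5 2-15 | P3 15-24 | P2 24-29 | P1 29-36 | P4 36-47 | P6 47-64 | P7 64-79 |
Completion: P1=36  P2=29  P3=24  P4=47  P5=15  P6=64  P7=79
Turnaround (C−A): P1=30  P2=25  P3=21  P4=41  P5=13  P6=56  P7=67
Finish order: P5 → P3 → P2 → P1 → P4 → P6 → P7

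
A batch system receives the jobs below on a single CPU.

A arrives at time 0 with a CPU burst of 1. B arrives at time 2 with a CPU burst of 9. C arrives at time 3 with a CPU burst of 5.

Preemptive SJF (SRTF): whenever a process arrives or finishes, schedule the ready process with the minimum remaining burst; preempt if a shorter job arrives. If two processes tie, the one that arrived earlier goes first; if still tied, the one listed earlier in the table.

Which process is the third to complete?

B

Gantt: | A 0-1 | idle 1-2 | B 2-3 | C 3-8 | B 8-16 |
Completion: A=1  B=16  C=8
Turnaround (C−A): A=1  B=14  C=5
Finish order: A → C → B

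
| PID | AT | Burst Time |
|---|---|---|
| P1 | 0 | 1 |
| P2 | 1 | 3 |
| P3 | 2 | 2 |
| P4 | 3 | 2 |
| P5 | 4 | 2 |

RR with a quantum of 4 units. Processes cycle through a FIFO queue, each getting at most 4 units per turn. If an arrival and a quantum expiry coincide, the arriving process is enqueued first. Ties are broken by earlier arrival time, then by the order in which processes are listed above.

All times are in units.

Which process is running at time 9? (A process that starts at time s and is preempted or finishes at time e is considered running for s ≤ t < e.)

P5

Gantt: | P1 0-1 | P2 1-4 | P3 4-6 | P4 6-8 | P5 8-10 |
Completion: P1=1  P2=4  P3=6  P4=8  P5=10
Turnaround (C−A): P1=1  P2=3  P3=4  P4=5  P5=6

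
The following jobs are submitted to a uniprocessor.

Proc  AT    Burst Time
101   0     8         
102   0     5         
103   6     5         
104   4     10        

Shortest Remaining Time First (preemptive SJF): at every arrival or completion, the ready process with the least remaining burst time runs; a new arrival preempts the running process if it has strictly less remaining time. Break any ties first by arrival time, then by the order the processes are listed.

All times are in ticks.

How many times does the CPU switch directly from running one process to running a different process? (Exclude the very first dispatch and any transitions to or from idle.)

Timeline: | 102 0-5 | 101 5-6 | 103 6-11 | 101 11-18 | 104 18-28 |
Completion: 101=18  102=5  103=11  104=28

4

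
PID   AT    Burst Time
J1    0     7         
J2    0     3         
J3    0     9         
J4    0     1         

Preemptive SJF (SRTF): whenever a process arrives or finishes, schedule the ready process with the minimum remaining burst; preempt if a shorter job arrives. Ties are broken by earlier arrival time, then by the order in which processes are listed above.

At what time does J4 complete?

Gantt: | J4 0-1 | J2 1-4 | J1 4-11 | J3 11-20 |
Completion: J1=11  J2=4  J3=20  J4=1

1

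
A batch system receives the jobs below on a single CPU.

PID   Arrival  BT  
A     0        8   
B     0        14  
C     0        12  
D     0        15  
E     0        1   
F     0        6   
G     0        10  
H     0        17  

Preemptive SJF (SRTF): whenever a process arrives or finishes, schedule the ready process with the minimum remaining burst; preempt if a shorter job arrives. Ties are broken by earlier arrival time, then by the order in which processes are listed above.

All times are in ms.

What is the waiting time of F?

Timeline: | E 0-1 | F 1-7 | A 7-15 | G 15-25 | C 25-37 | B 37-51 | D 51-66 | H 66-83 |
Completion: A=15  B=51  C=37  D=66  E=1  F=7  G=25  H=83
Waiting(F) = turnaround − burst = 7 − 6 = 1

1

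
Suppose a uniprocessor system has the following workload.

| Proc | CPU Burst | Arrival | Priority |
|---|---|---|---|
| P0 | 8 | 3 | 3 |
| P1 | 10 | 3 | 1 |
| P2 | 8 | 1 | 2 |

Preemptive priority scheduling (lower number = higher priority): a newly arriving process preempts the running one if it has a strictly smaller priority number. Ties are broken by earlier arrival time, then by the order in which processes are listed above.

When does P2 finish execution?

Gantt: | idle 0-1 | P2 1-3 | P1 3-13 | P2 13-19 | P0 19-27 |
Completion: P0=27  P1=13  P2=19
Turnaround (C−A): P0=24  P1=10  P2=18

19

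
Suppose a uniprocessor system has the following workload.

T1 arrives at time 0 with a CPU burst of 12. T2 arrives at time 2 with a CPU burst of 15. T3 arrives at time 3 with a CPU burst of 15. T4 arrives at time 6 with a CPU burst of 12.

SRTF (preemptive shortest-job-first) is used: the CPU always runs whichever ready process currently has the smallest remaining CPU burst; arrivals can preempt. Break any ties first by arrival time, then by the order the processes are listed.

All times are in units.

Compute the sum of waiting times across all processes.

64

Timeline: | T1 0-12 | T4 12-24 | T2 24-39 | T3 39-54 |
Completion: T1=12  T2=39  T3=54  T4=24
Waiting = turnaround − burst: T1=0, T2=22, T3=36, T4=6
Total waiting = 0 + 22 + 36 + 6 = 64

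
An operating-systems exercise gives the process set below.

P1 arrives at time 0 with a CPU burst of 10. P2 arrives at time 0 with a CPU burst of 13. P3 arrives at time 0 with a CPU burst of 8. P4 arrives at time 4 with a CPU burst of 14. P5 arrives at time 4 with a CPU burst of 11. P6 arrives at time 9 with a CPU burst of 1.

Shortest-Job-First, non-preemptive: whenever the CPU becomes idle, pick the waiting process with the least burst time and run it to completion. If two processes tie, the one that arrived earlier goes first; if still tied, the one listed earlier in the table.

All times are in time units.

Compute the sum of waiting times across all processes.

101

Timeline: | P3 0-8 | P1 8-18 | P6 18-19 | P5 19-30 | P2 30-43 | P4 43-57 |
Completion: P1=18  P2=43  P3=8  P4=57  P5=30  P6=19
Turnaround (C−A): P1=18  P2=43  P3=8  P4=53  P5=26  P6=10
Waiting = turnaround − burst: P1=8, P2=30, P3=0, P4=39, P5=15, P6=9
Total waiting = 8 + 30 + 0 + 39 + 15 + 9 = 101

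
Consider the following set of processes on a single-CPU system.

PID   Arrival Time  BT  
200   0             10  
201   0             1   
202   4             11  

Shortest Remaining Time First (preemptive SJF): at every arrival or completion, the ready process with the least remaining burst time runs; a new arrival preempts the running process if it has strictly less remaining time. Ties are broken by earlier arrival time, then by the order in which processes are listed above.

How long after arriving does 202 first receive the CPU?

Gantt: | 201 0-1 | 200 1-11 | 202 11-22 |
Completion: 200=11  201=1  202=22
Turnaround (C−A): 200=11  201=1  202=18
Response(202) = first start − arrival = 11 − 4 = 7

7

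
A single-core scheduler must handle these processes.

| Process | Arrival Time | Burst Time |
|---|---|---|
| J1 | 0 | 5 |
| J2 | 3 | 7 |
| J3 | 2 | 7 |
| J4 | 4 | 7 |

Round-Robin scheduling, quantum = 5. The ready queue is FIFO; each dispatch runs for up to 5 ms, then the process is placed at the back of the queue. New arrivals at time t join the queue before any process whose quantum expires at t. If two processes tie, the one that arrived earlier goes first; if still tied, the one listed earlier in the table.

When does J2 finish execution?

Schedule: | J1 0-5 | J3 5-10 | J2 10-15 | J4 15-20 | J3 20-22 | J2 22-24 | J4 24-26 |
Completion: J1=5  J2=24  J3=22  J4=26
Turnaround (C−A): J1=5  J2=21  J3=20  J4=22

24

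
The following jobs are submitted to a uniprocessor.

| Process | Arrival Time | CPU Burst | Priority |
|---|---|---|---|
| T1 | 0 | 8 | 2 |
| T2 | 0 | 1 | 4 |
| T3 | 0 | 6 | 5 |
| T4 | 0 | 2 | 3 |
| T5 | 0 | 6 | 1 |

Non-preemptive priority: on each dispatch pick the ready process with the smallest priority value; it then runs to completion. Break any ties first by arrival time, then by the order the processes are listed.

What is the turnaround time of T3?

Timeline: | T5 0-6 | T1 6-14 | T4 14-16 | T2 16-17 | T3 17-23 |
Completion: T1=14  T2=17  T3=23  T4=16  T5=6
Turnaround (C−A): T1=14  T2=17  T3=23  T4=16  T5=6
Turnaround(T3) = completion − arrival = 23 − 0 = 23

23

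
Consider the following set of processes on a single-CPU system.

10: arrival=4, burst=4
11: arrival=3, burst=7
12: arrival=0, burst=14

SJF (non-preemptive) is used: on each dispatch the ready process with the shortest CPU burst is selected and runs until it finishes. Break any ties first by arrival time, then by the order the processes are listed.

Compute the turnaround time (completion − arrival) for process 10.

14

Gantt: | 12 0-14 | 10 14-18 | 11 18-25 |
Completion: 10=18  11=25  12=14
Turnaround (C−A): 10=14  11=22  12=14
Turnaround(10) = completion − arrival = 18 − 4 = 14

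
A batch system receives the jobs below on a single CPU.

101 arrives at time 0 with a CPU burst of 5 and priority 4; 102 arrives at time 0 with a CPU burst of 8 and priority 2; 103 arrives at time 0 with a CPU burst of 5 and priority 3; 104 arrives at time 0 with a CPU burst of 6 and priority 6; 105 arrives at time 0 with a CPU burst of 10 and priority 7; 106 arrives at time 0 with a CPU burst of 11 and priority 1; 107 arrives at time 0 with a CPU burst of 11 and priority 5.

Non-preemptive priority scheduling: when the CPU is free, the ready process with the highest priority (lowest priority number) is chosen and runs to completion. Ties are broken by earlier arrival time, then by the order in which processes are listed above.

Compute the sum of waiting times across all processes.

169

Schedule: | 106 0-11 | 102 11-19 | 103 19-24 | 101 24-29 | 107 29-40 | 104 40-46 | 105 46-56 |
Completion: 101=29  102=19  103=24  104=46  105=56  106=11  107=40
Waiting = turnaround − burst: 101=24, 102=11, 103=19, 104=40, 105=46, 106=0, 107=29
Total waiting = 24 + 11 + 19 + 40 + 46 + 0 + 29 = 169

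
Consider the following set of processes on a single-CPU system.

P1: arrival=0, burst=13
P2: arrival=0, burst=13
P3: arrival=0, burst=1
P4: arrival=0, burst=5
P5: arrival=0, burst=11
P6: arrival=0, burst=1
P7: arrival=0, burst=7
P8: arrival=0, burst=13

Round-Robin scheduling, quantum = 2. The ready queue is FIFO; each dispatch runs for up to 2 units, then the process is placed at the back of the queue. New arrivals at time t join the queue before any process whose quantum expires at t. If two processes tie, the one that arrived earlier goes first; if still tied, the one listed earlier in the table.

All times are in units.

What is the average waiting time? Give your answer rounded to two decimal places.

Timeline: | P1 0-2 | P2 2-4 | P3 4-5 | P4 5-7 | P5 7-9 | P6 9-10 | P7 10-12 | P8 12-14 | P1 14-16 | P2 16-18 | P4 18-20 | P5 20-22 | P7 22-24 | P8 24-26 | P1 26-28 | P2 28-30 | P4 30-31 | P5 31-33 | P7 33-35 | P8 35-37 | P1 37-39 | P2 39-41 | P5 41-43 | P7 43-44 | P8 44-46 | P1 46-48 | P2 48-50 | P5 50-52 | P8 52-54 | P1 54-56 | P2 56-58 | P5 58-59 | P8 59-61 | P1 61-62 | P2 62-63 | P8 63-64 |
Completion: P1=62  P2=63  P3=5  P4=31  P5=59  P6=10  P7=44  P8=64
Turnaround (C−A): P1=62  P2=63  P3=5  P4=31  P5=59  P6=10  P7=44  P8=64
Waiting times: P1=49, P2=50, P3=4, P4=26, P5=48, P6=9, P7=37, P8=51
Average waiting = (49+50+4+26+48+9+37+51) / 8 = 274/8 = 34.25

34.25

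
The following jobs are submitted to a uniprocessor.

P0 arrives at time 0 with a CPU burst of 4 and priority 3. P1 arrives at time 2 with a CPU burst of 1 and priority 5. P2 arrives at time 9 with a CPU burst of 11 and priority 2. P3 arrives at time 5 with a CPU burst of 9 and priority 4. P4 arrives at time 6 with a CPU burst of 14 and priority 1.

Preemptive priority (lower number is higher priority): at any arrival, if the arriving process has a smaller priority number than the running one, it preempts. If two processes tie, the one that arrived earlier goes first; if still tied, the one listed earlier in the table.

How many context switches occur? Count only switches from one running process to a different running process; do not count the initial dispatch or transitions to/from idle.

5

Timeline: | P0 0-4 | P1 4-5 | P3 5-6 | P4 6-20 | P2 20-31 | P3 31-39 |
Completion: P0=4  P1=5  P2=31  P3=39  P4=20
Turnaround (C−A): P0=4  P1=3  P2=22  P3=34  P4=14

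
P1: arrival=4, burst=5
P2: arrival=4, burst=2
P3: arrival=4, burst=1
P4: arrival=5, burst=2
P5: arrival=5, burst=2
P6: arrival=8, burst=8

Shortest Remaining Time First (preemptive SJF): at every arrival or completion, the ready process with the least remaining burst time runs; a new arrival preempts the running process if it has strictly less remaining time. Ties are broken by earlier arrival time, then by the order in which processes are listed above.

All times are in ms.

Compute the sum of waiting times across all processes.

Schedule: | idle 0-4 | P3 4-5 | P2 5-7 | P4 7-9 | P5 9-11 | P1 11-16 | P6 16-24 |
Completion: P1=16  P2=7  P3=5  P4=9  P5=11  P6=24
Waiting = turnaround − burst: P1=7, P2=1, P3=0, P4=2, P5=4, P6=8
Total waiting = 7 + 1 + 0 + 2 + 4 + 8 = 22

22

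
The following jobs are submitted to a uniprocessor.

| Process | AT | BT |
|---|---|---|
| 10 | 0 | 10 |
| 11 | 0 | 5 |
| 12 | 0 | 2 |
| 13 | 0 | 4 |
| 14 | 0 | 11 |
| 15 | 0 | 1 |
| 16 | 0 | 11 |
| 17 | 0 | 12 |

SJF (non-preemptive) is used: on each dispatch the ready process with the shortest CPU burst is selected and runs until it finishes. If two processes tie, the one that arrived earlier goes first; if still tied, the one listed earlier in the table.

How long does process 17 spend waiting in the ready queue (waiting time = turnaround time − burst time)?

Gantt: | 15 0-1 | 12 1-3 | 13 3-7 | 11 7-12 | 10 12-22 | 14 22-33 | 16 33-44 | 17 44-56 |
Completion: 10=22  11=12  12=3  13=7  14=33  15=1  16=44  17=56
Waiting(17) = turnaround − burst = 56 − 12 = 44

44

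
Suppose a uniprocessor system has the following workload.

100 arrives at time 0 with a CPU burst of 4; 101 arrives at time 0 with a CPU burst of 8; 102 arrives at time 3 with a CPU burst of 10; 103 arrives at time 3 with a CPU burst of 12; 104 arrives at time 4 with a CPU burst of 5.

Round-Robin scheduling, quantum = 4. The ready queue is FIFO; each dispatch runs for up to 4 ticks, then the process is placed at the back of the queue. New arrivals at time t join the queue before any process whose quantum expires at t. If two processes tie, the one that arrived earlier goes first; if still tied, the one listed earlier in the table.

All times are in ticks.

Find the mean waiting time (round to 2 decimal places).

Timeline: | 100 0-4 | 101 4-8 | 102 8-12 | 103 12-16 | 104 16-20 | 101 20-24 | 102 24-28 | 103 28-32 | 104 32-33 | 102 33-35 | 103 35-39 |
Completion: 100=4  101=24  102=35  103=39  104=33
Waiting times: 100=0, 101=16, 102=22, 103=24, 104=24
Average waiting = (0+16+22+24+24) / 5 = 86/5 = 17.20

17.20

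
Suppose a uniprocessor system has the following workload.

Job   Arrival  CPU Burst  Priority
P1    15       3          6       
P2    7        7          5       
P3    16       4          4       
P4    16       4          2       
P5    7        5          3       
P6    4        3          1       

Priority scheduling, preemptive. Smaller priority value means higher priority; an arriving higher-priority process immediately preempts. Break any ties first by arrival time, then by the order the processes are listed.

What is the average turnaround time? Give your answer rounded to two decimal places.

9.17

Gantt: | idle 0-4 | P6 4-7 | P5 7-12 | P2 12-16 | P4 16-20 | P3 20-24 | P2 24-27 | P1 27-30 |
Completion: P1=30  P2=27  P3=24  P4=20  P5=12  P6=7
Turnaround (C−A): P1=15  P2=20  P3=8  P4=4  P5=5  P6=3
Turnaround times: P1=15, P2=20, P3=8, P4=4, P5=5, P6=3
Average turnaround = (15+20+8+4+5+3) / 6 = 55/6 = 9.17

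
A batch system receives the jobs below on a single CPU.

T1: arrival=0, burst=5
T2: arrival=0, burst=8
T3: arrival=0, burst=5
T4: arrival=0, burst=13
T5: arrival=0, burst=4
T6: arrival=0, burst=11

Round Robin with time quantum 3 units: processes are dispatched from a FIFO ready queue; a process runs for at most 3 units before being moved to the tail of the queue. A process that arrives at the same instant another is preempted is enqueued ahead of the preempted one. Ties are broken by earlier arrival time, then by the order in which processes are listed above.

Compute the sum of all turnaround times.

199

Schedule: | T1 0-3 | T2 3-6 | T3 6-9 | T4 9-12 | T5 12-15 | T6 15-18 | T1 18-20 | T2 20-23 | T3 23-25 | T4 25-28 | T5 28-29 | T6 29-32 | T2 32-34 | T4 34-37 | T6 37-40 | T4 40-43 | T6 43-45 | T4 45-46 |
Completion: T1=20  T2=34  T3=25  T4=46  T5=29  T6=45
Turnaround (C−A): T1=20  T2=34  T3=25  T4=46  T5=29  T6=45
Turnaround = completion − arrival: T1=20, T2=34, T3=25, T4=46, T5=29, T6=45
Total turnaround = 20 + 34 + 25 + 46 + 29 + 45 = 199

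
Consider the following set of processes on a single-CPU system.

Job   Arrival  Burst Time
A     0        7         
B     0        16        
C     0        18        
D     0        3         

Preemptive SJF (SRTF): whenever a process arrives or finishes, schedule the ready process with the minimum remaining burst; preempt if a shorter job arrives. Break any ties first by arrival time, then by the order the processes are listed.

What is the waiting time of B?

10

Timeline: | D 0-3 | A 3-10 | B 10-26 | C 26-44 |
Completion: A=10  B=26  C=44  D=3
Turnaround (C−A): A=10  B=26  C=44  D=3
Waiting(B) = turnaround − burst = 26 − 16 = 10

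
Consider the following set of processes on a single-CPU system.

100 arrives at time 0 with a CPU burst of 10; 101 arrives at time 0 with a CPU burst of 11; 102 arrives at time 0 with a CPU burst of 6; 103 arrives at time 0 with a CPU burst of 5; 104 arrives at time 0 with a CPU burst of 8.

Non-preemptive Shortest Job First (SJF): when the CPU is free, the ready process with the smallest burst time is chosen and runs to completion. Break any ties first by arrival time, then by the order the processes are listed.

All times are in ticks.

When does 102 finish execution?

Schedule: | 103 0-5 | 102 5-11 | 104 11-19 | 100 19-29 | 101 29-40 |
Completion: 100=29  101=40  102=11  103=5  104=19

11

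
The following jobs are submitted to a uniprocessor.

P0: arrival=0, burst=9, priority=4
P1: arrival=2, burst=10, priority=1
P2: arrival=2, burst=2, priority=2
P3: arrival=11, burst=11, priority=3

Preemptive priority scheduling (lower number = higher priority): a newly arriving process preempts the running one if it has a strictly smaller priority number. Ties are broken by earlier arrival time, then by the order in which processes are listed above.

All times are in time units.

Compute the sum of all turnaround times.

Schedule: | P0 0-2 | P1 2-12 | P2 12-14 | P3 14-25 | P0 25-32 |
Completion: P0=32  P1=12  P2=14  P3=25
Turnaround = completion − arrival: P0=32, P1=10, P2=12, P3=14
Total turnaround = 32 + 10 + 12 + 14 = 68

68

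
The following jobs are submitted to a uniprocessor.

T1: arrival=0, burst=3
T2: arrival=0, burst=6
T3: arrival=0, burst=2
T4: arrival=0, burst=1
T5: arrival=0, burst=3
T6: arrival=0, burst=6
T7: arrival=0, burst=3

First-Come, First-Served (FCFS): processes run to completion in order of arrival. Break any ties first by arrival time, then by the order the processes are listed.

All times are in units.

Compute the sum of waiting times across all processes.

71

Schedule: | T1 0-3 | T2 3-9 | T3 9-11 | T4 11-12 | T5 12-15 | T6 15-21 | T7 21-24 |
Completion: T1=3  T2=9  T3=11  T4=12  T5=15  T6=21  T7=24
Turnaround (C−A): T1=3  T2=9  T3=11  T4=12  T5=15  T6=21  T7=24
Waiting = turnaround − burst: T1=0, T2=3, T3=9, T4=11, T5=12, T6=15, T7=21
Total waiting = 0 + 3 + 9 + 11 + 12 + 15 + 21 = 71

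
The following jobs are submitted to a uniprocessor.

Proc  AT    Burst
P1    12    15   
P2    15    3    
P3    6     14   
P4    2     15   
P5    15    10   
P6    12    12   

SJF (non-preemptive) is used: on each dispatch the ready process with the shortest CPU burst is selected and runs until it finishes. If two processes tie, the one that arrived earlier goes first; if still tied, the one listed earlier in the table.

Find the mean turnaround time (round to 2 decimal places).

Timeline: | idle 0-2 | P4 2-17 | P2 17-20 | P5 20-30 | P6 30-42 | P3 42-56 | P1 56-71 |
Completion: P1=71  P2=20  P3=56  P4=17  P5=30  P6=42
Turnaround times: P1=59, P2=5, P3=50, P4=15, P5=15, P6=30
Average turnaround = (59+5+50+15+15+30) / 6 = 174/6 = 29.00

29.00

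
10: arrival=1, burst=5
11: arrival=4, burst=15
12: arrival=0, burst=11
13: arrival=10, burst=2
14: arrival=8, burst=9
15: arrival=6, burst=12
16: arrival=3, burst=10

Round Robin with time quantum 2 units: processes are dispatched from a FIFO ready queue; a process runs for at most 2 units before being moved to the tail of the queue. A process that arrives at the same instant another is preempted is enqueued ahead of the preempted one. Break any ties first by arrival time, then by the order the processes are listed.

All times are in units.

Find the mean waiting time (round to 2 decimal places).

Gantt: | 12 0-2 | 10 2-4 | 12 4-6 | 16 6-8 | 11 8-10 | 10 10-12 | 15 12-14 | 12 14-16 | 14 16-18 | 16 18-20 | 13 20-22 | 11 22-24 | 10 24-25 | 15 25-27 | 12 27-29 | 14 29-31 | 16 31-33 | 11 33-35 | 15 35-37 | 12 37-39 | 14 39-41 | 16 41-43 | 11 43-45 | 15 45-47 | 12 47-48 | 14 48-50 | 16 50-52 | 11 52-54 | 15 54-56 | 14 56-57 | 11 57-59 | 15 59-61 | 11 61-64 |
Completion: 10=25  11=64  12=48  13=22  14=57  15=61  16=52
Turnaround (C−A): 10=24  11=60  12=48  13=12  14=49  15=55  16=49
Waiting times: 10=19, 11=45, 12=37, 13=10, 14=40, 15=43, 16=39
Average waiting = (19+45+37+10+40+43+39) / 7 = 233/7 = 33.29

33.29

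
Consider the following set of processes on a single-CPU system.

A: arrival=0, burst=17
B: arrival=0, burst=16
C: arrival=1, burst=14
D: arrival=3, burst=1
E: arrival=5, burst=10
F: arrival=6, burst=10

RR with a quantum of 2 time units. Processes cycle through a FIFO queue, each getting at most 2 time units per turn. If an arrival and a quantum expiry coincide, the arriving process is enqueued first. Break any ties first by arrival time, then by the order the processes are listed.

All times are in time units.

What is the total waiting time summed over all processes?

232

Timeline: | A 0-2 | B 2-4 | C 4-6 | A 6-8 | D 8-9 | B 9-11 | E 11-13 | F 13-15 | C 15-17 | A 17-19 | B 19-21 | E 21-23 | F 23-25 | C 25-27 | A 27-29 | B 29-31 | E 31-33 | F 33-35 | C 35-37 | A 37-39 | B 39-41 | E 41-43 | F 43-45 | C 45-47 | A 47-49 | B 49-51 | E 51-53 | F 53-55 | C 55-57 | A 57-59 | B 59-61 | C 61-63 | A 63-65 | B 65-67 | A 67-68 |
Completion: A=68  B=67  C=63  D=9  E=53  F=55
Waiting = turnaround − burst: A=51, B=51, C=48, D=5, E=38, F=39
Total waiting = 51 + 51 + 48 + 5 + 38 + 39 = 232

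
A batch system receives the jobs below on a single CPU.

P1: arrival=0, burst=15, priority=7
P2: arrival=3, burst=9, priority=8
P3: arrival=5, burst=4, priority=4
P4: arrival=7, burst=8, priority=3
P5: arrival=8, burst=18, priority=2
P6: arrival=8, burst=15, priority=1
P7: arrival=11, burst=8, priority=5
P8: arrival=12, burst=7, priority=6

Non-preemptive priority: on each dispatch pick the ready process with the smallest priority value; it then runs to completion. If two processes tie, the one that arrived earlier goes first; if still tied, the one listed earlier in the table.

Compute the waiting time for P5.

22

Schedule: | P1 0-15 | P6 15-30 | P5 30-48 | P4 48-56 | P3 56-60 | P7 60-68 | P8 68-75 | P2 75-84 |
Completion: P1=15  P2=84  P3=60  P4=56  P5=48  P6=30  P7=68  P8=75
Turnaround (C−A): P1=15  P2=81  P3=55  P4=49  P5=40  P6=22  P7=57  P8=63
Waiting(P5) = turnaround − burst = 40 − 18 = 22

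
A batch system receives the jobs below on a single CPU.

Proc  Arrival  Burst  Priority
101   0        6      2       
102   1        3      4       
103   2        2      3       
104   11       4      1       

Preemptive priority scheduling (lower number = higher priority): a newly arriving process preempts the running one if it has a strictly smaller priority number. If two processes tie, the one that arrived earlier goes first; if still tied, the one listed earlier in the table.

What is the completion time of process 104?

Timeline: | 101 0-6 | 103 6-8 | 102 8-11 | 104 11-15 |
Completion: 101=6  102=11  103=8  104=15
Turnaround (C−A): 101=6  102=10  103=6  104=4

15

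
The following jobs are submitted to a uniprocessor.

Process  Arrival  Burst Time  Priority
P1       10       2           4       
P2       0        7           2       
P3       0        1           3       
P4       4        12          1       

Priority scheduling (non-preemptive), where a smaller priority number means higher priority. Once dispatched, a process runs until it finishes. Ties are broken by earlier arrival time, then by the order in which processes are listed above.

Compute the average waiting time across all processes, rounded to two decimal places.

Schedule: | P2 0-7 | P4 7-19 | P3 19-20 | P1 20-22 |
Completion: P1=22  P2=7  P3=20  P4=19
Turnaround (C−A): P1=12  P2=7  P3=20  P4=15
Waiting times: P1=10, P2=0, P3=19, P4=3
Average waiting = (10+0+19+3) / 4 = 32/4 = 8.00

8.00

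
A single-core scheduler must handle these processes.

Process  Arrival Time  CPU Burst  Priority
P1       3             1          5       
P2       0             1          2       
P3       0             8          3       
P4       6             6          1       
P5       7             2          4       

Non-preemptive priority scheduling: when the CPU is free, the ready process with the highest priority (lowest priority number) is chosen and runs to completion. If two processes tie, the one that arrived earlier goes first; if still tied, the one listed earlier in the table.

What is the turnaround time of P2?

1

Schedule: | P2 0-1 | P3 1-9 | P4 9-15 | P5 15-17 | P1 17-18 |
Completion: P1=18  P2=1  P3=9  P4=15  P5=17
Turnaround(P2) = completion − arrival = 1 − 0 = 1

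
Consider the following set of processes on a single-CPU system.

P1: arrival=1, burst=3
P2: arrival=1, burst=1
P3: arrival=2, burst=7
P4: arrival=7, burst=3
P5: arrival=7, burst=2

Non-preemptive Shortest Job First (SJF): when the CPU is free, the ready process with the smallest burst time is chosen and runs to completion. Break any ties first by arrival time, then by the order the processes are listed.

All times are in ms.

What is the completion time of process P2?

2

Timeline: | idle 0-1 | P2 1-2 | P1 2-5 | P3 5-12 | P5 12-14 | P4 14-17 |
Completion: P1=5  P2=2  P3=12  P4=17  P5=14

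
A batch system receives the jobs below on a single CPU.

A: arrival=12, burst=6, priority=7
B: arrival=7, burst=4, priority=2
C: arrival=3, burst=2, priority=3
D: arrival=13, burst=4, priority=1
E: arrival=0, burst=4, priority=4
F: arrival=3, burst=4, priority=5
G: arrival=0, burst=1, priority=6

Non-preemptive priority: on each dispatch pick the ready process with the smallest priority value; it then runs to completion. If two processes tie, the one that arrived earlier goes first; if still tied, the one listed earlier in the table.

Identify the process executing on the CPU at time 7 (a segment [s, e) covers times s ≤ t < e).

Schedule: | E 0-4 | C 4-6 | F 6-10 | B 10-14 | D 14-18 | G 18-19 | A 19-25 |
Completion: A=25  B=14  C=6  D=18  E=4  F=10  G=19

F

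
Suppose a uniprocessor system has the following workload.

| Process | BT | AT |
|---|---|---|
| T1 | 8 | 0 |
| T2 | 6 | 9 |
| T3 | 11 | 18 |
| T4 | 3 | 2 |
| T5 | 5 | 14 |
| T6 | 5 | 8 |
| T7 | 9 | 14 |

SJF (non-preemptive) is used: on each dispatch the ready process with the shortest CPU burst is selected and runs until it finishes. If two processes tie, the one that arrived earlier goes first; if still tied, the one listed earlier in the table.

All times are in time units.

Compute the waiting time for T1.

Schedule: | T1 0-8 | T4 8-11 | T6 11-16 | T5 16-21 | T2 21-27 | T7 27-36 | T3 36-47 |
Completion: T1=8  T2=27  T3=47  T4=11  T5=21  T6=16  T7=36
Turnaround (C−A): T1=8  T2=18  T3=29  T4=9  T5=7  T6=8  T7=22
Waiting(T1) = turnaround − burst = 8 − 8 = 0

0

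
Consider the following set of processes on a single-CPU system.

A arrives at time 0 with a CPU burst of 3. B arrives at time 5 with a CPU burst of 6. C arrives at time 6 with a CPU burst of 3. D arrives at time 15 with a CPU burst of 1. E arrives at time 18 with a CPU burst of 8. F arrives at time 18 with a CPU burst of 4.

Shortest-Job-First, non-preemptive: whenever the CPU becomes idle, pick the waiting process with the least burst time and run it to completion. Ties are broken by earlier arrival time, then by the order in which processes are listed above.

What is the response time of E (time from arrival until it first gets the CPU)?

Gantt: | A 0-3 | idle 3-5 | B 5-11 | C 11-14 | idle 14-15 | D 15-16 | idle 16-18 | F 18-22 | E 22-30 |
Completion: A=3  B=11  C=14  D=16  E=30  F=22
Turnaround (C−A): A=3  B=6  C=8  D=1  E=12  F=4
Response(E) = first start − arrival = 22 − 18 = 4

4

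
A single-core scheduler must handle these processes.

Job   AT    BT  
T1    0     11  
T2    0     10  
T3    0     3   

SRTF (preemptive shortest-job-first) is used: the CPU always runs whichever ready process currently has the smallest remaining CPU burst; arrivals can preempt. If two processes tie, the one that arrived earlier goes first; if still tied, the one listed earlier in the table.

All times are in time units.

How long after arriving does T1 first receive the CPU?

Timeline: | T3 0-3 | T2 3-13 | T1 13-24 |
Completion: T1=24  T2=13  T3=3
Response(T1) = first start − arrival = 13 − 0 = 13

13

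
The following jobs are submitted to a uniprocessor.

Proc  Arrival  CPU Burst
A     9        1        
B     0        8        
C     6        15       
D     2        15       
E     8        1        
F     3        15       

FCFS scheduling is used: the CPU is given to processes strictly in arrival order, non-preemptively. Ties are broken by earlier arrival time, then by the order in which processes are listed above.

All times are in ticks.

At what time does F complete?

Timeline: | B 0-8 | D 8-23 | F 23-38 | C 38-53 | E 53-54 | A 54-55 |
Completion: A=55  B=8  C=53  D=23  E=54  F=38
Turnaround (C−A): A=46  B=8  C=47  D=21  E=46  F=35

38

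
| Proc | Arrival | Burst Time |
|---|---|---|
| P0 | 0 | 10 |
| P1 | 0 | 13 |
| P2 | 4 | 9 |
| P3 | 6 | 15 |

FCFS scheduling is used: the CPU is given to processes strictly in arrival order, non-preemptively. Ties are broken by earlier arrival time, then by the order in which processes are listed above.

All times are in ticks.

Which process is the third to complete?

Gantt: | P0 0-10 | P1 10-23 | P2 23-32 | P3 32-47 |
Completion: P0=10  P1=23  P2=32  P3=47
Finish order: P0 → P1 → P2 → P3

P2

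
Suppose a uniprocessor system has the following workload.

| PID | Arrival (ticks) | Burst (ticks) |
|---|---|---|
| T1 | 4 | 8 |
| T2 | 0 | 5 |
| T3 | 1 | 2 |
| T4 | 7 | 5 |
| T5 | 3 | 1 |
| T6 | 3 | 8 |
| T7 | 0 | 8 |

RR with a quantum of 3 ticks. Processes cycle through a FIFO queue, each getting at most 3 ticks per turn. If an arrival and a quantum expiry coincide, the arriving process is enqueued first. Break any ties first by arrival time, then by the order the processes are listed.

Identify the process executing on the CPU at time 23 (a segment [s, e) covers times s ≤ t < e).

Schedule: | T2 0-3 | T7 3-6 | T3 6-8 | T5 8-9 | T6 9-12 | T2 12-14 | T1 14-17 | T7 17-20 | T4 20-23 | T6 23-26 | T1 26-29 | T7 29-31 | T4 31-33 | T6 33-35 | T1 35-37 |
Completion: T1=37  T2=14  T3=8  T4=33  T5=9  T6=35  T7=31
Turnaround (C−A): T1=33  T2=14  T3=7  T4=26  T5=6  T6=32  T7=31

T6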